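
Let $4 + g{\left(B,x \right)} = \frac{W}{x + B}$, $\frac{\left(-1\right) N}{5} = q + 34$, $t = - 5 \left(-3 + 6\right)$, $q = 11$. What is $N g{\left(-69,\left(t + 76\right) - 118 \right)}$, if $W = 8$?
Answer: $\frac{6400}{7} \approx 914.29$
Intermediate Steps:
$t = -15$ ($t = \left(-5\right) 3 = -15$)
$N = -225$ ($N = - 5 \left(11 + 34\right) = \left(-5\right) 45 = -225$)
$g{\left(B,x \right)} = -4 + \frac{8}{B + x}$ ($g{\left(B,x \right)} = -4 + \frac{8}{x + B} = -4 + \frac{8}{B + x}$)
$N g{\left(-69,\left(t + 76\right) - 118 \right)} = - 225 \frac{4 \left(2 - -69 - \left(\left(-15 + 76\right) - 118\right)\right)}{-69 + \left(\left(-15 + 76\right) - 118\right)} = - 225 \frac{4 \left(2 + 69 - \left(61 - 118\right)\right)}{-69 + \left(61 - 118\right)} = - 225 \frac{4 \left(2 + 69 - -57\right)}{-69 - 57} = - 225 \frac{4 \left(2 + 69 + 57\right)}{-126} = - 225 \cdot 4 \left(- \frac{1}{126}\right) 128 = \left(-225\right) \left(- \frac{256}{63}\right) = \frac{6400}{7}$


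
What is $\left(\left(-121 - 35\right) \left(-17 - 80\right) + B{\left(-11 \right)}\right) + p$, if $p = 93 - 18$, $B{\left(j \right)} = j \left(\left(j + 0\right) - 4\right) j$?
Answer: $13392$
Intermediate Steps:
$B{\left(j \right)} = j^{2} \left(-4 + j\right)$ ($B{\left(j \right)} = j \left(j - 4\right) j = j \left(-4 + j\right) j = j^{2} \left(-4 + j\right)$)
$p = 75$ ($p = 93 - 18 = 75$)
$\left(\left(-121 - 35\right) \left(-17 - 80\right) + B{\left(-11 \right)}\right) + p = \left(\left(-121 - 35\right) \left(-17 - 80\right) + \left(-11\right)^{2} \left(-4 - 11\right)\right) + 75 = \left(\left(-156\right) \left(-97\right) + 121 \left(-15\right)\right) + 75 = \left(15132 - 1815\right) + 75 = 13317 + 75 = 13392$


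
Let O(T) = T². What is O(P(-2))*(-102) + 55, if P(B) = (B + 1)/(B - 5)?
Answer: 2593/49 ≈ 52.918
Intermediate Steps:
P(B) = (1 + B)/(-5 + B)
O(P(-2))*(-102) + 55 = ((1 - 2)/(-5 - 2))²*(-102) + 55 = (-1/(-7))²*(-102) + 55 = (-⅐*(-1))²*(-102) + 55 = (⅐)²*(-102) + 55 = (1/49)*(-102) + 55 = -102/49 + 55 = 2593/49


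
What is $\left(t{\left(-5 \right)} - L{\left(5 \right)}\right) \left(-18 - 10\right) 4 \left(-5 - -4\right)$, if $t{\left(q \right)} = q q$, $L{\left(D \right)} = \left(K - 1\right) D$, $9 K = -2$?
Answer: $\frac{31360}{9} \approx 3484.4$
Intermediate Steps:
$K = - \frac{2}{9}$ ($K = \frac{1}{9} \left(-2\right) = - \frac{2}{9} \approx -0.22222$)
$L{\left(D \right)} = - \frac{11 D}{9}$ ($L{\left(D \right)} = \left(- \frac{2}{9} - 1\right) D = - \frac{11 D}{9}$)
$t{\left(q \right)} = q^{2}$
$\left(t{\left(-5 \right)} - L{\left(5 \right)}\right) \left(-18 - 10\right) 4 \left(-5 - -4\right) = \left(\left(-5\right)^{2} - \left(- \frac{11}{9}\right) 5\right) \left(-18 - 10\right) 4 \left(-5 - -4\right) = \left(25 - - \frac{55}{9}\right) \left(-18 - 10\right) 4 \left(-5 + 4\right) = \left(25 + \frac{55}{9}\right) \left(-28\right) 4 \left(-1\right) = \frac{280}{9} \left(-28\right) \left(-4\right) = \left(- \frac{7840}{9}\right) \left(-4\right) = \frac{31360}{9}$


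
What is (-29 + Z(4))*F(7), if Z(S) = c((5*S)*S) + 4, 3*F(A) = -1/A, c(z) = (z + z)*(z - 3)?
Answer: -12295/21 ≈ -585.48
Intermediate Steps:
c(z) = 2*z*(-3 + z) (c(z) = (2*z)*(-3 + z) = 2*z*(-3 + z))
F(A) = -1/(3*A) (F(A) = (-1/A)/3 = -1/(3*A))
Z(S) = 4 + 10*S²*(-3 + 5*S²) (Z(S) = 2*((5*S)*S)*(-3 + (5*S)*S) + 4 = 2*(5*S²)*(-3 + 5*S²) + 4 = 10*S²*(-3 + 5*S²) + 4 = 4 + 10*S²*(-3 + 5*S²))
(-29 + Z(4))*F(7) = (-29 + (4 - 30*4² + 50*4⁴))*(-⅓/7) = (-29 + (4 - 30*16 + 50*256))*(-⅓*⅐) = (-29 + (4 - 480 + 12800))*(-1/21) = (-29 + 12324)*(-1/21) = 12295*(-1/21) = -12295/21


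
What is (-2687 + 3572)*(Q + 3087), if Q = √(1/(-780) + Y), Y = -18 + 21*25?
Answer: 2731995 + 59*√77114505/26 ≈ 2.7519e+6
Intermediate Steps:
Y = 507 (Y = -18 + 525 = 507)
Q = √77114505/390 (Q = √(1/(-780) + 507) = √(-1/780 + 507) = √(395459/780) = √77114505/390 ≈ 22.517)
(-2687 + 3572)*(Q + 3087) = (-2687 + 3572)*(√77114505/390 + 3087) = 885*(3087 + √77114505/390) = 2731995 + 59*√77114505/26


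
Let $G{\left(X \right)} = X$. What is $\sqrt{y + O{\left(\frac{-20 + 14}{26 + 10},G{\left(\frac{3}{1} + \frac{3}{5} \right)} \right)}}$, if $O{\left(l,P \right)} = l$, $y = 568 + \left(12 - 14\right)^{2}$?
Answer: $\frac{\sqrt{20586}}{6} \approx 23.913$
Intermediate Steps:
$y = 572$ ($y = 568 + \left(-2\right)^{2} = 568 + 4 = 572$)
$\sqrt{y + O{\left(\frac{-20 + 14}{26 + 10},G{\left(\frac{3}{1} + \frac{3}{5} \right)} \right)}} = \sqrt{572 + \frac{-20 + 14}{26 + 10}} = \sqrt{572 - \frac{6}{36}} = \sqrt{572 - \frac{1}{6}} = \sqrt{\frac{3431}{6}} = \frac{\sqrt{20586}}{6}$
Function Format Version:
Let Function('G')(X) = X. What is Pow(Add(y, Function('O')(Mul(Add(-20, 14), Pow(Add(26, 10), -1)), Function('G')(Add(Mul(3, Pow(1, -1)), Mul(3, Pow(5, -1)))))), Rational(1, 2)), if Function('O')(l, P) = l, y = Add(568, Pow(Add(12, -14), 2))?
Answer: Mul(Rational(1, 6), Pow(20586, Rational(1, 2))) ≈ 23.913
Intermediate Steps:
y = 572 (y = Add(568, Pow(-2, 2)) = Add(568, 4) = 572)
Pow(Add(y, Function('O')(Mul(Add(-20, 14), Pow(Add(26, 10), -1)), Function('G')(Add(Mul(3, Pow(1, -1)), Mul(3, Pow(5, -1)))))), Rational(1, 2)) = Pow(Add(572, Mul(Add(-20, 14), Pow(Add(26, 10), -1))), Rational(1, 2)) = Pow(Add(572, Mul(-6, Pow(36, -1))), Rational(1, 2)) = Pow(Add(572, Mul(-6, Rational(1, 36))), Rational(1, 2)) = Pow(Add(572, Rational(-1, 6)), Rational(1, 2)) = Pow(Rational(3431, 6), Rational(1, 2)) = Mul(Rational(1, 6), Pow(20586, Rational(1, 2)))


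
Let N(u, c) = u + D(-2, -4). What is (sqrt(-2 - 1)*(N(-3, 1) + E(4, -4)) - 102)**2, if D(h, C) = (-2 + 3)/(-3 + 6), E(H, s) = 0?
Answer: 31148/3 + 544*I*sqrt(3) ≈ 10383.0 + 942.24*I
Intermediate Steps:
D(h, C) = 1/3
N(u, c) = 1/3 + u (N(u, c) = u + 1/3 = 1/3 + u)
(sqrt(-2 - 1)*(N(-3, 1) + E(4, -4)) - 102)**2 = (sqrt(-2 - 1)*((1/3 - 3) + 0) - 102)**2 = (sqrt(-3)*(-8/3 + 0) - 102)**2 = ((I*sqrt(3))*(-8/3) - 102)**2 = (-8*I*sqrt(3)/3 - 102)**2 = (-102 - 8*I*sqrt(3)/3)**2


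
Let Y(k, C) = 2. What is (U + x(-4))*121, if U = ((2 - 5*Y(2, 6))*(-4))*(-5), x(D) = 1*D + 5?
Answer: -19239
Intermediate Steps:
x(D) = 5 + D (x(D) = D + 5 = 5 + D)
U = -160 (U = ((2 - 5*2)*(-4))*(-5) = ((2 - 10)*(-4))*(-5) = -8*(-4)*(-5) = 32*(-5) = -160)
(U + x(-4))*121 = (-160 + (5 - 4))*121 = (-160 + 1)*121 = -159*121 = -19239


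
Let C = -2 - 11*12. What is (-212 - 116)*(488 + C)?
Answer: -116112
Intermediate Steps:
C = -134 (C = -2 - 132 = -134)
(-212 - 116)*(488 + C) = (-212 - 116)*(488 - 134) = -328*354 = -116112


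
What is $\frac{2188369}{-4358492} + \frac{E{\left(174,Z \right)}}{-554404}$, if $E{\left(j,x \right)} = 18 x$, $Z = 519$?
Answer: $- \frac{313489389835}{604091349692} \approx -0.51894$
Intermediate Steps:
$\frac{2188369}{-4358492} + \frac{E{\left(174,Z \right)}}{-554404} = \frac{2188369}{-4358492} + \frac{18 \cdot 519}{-554404} = 2188369 \left(- \frac{1}{4358492}\right) + 9342 \left(- \frac{1}{554404}\right) = - \frac{2188369}{4358492} - \frac{4671}{277202} = - \frac{313489389835}{604091349692}$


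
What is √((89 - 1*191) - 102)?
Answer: 2*I*√51 ≈ 14.283*I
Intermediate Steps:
√((89 - 1*191) - 102) = √((89 - 191) - 102) = √(-102 - 102) = √(-204) = 2*I*√51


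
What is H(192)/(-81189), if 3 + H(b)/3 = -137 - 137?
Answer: 277/27063 ≈ 0.010235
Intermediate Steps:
H(b) = -831 (H(b) = -9 + 3*(-137 - 137) = -9 + 3*(-274) = -9 - 822 = -831)
H(192)/(-81189) = -831/(-81189) = -831*(-1/81189) = 277/27063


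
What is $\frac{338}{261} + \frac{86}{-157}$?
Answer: $\frac{30620}{40977} \approx 0.74725$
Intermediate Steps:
$\frac{338}{261} + \frac{86}{-157} = 338 \cdot \frac{1}{261} + 86 \left(- \frac{1}{157}\right) = \frac{338}{261} - \frac{86}{157} = \frac{30620}{40977}$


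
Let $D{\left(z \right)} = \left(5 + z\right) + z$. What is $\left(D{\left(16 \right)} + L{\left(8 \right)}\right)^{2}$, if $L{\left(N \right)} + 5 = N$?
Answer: $1600$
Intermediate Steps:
$D{\left(z \right)} = 5 + 2 z$
$L{\left(N \right)} = -5 + N$
$\left(D{\left(16 \right)} + L{\left(8 \right)}\right)^{2} = \left(\left(5 + 2 \cdot 16\right) + \left(-5 + 8\right)\right)^{2} = \left(\left(5 + 32\right) + 3\right)^{2} = \left(37 + 3\right)^{2} = 40^{2} = 1600$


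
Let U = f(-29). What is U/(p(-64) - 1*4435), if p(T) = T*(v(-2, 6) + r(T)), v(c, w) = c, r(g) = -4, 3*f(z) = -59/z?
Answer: -59/352437 ≈ -0.00016741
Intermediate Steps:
f(z) = -59/(3*z) (f(z) = (-59/z)/3 = -59/(3*z))
p(T) = -6*T (p(T) = T*(-2 - 4) = T*(-6) = -6*T)
U = 59/87 (U = -59/3/(-29) = -59/3*(-1/29) = 59/87 ≈ 0.67816)
U/(p(-64) - 1*4435) = 59/(87*(-6*(-64) - 1*4435)) = 59/(87*(384 - 4435)) = (59/87)/(-4051) = (59/87)*(-1/4051) = -59/352437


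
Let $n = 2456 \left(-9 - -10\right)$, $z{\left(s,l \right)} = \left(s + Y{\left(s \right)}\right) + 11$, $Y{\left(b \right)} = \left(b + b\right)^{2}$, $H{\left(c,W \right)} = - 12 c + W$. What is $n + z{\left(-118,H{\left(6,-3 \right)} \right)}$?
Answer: $58045$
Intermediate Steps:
$H{\left(c,W \right)} = W - 12 c$
$Y{\left(b \right)} = 4 b^{2}$ ($Y{\left(b \right)} = \left(2 b\right)^{2} = 4 b^{2}$)
$z{\left(s,l \right)} = 11 + s + 4 s^{2}$ ($z{\left(s,l \right)} = \left(s + 4 s^{2}\right) + 11 = 11 + s + 4 s^{2}$)
$n = 2456$ ($n = 2456 \left(-9 + 10\right) = 2456 \cdot 1 = 2456$)
$n + z{\left(-118,H{\left(6,-3 \right)} \right)} = 2456 + \left(11 - 118 + 4 \left(-118\right)^{2}\right) = 2456 + \left(11 - 118 + 4 \cdot 13924\right) = 2456 + \left(11 - 118 + 55696\right) = 2456 + 55589 = 58045$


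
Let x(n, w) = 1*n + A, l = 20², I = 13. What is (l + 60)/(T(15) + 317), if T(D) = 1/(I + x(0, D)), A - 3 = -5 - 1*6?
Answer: 1150/793 ≈ 1.4502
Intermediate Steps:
A = -8 (A = 3 + (-5 - 1*6) = 3 + (-5 - 6) = 3 - 11 = -8)
l = 400
x(n, w) = -8 + n (x(n, w) = 1*n - 8 = n - 8 = -8 + n)
T(D) = ⅕ (T(D) = 1/(13 + (-8 + 0)) = 1/(13 - 8) = 1/5 = ⅕)
(l + 60)/(T(15) + 317) = (400 + 60)/(⅕ + 317) = 460/(1586/5) = 460*(5/1586) = 1150/793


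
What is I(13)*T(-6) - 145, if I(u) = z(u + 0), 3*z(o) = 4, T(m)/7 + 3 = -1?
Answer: -547/3 ≈ -182.33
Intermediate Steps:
T(m) = -28 (T(m) = -21 + 7*(-1) = -21 - 7 = -28)
z(o) = 4/3 (z(o) = (⅓)*4 = 4/3)
I(u) = 4/3
I(13)*T(-6) - 145 = (4/3)*(-28) - 145 = -112/3 - 145 = -547/3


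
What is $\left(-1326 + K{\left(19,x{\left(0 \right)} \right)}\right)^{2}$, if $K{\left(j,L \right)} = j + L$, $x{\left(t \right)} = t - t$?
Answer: $1708249$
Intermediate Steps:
$x{\left(t \right)} = 0$
$K{\left(j,L \right)} = L + j$
$\left(-1326 + K{\left(19,x{\left(0 \right)} \right)}\right)^{2} = \left(-1326 + \left(0 + 19\right)\right)^{2} = \left(-1326 + 19\right)^{2} = \left(-1307\right)^{2} = 1708249$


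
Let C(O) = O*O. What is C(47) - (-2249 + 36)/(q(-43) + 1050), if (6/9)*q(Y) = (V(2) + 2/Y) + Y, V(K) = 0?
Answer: 187396441/84747 ≈ 2211.2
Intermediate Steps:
q(Y) = 3/Y + 3*Y/2 (q(Y) = 3*((0 + 2/Y) + Y)/2 = 3*(2/Y + Y)/2 = 3*(Y + 2/Y)/2 = 3/Y + 3*Y/2)
C(O) = O**2
C(47) - (-2249 + 36)/(q(-43) + 1050) = 47**2 - (-2249 + 36)/((3/(-43) + (3/2)*(-43)) + 1050) = 2209 - (-2213)/((3*(-1/43) - 129/2) + 1050) = 2209 - (-2213)/((-3/43 - 129/2) + 1050) = 2209 - (-2213)/(-5553/86 + 1050) = 2209 - (-2213)/84747/86 = 2209 - (-2213)*86/84747 = 2209 - 1*(-190318/84747) = 2209 + 190318/84747 = 187396441/84747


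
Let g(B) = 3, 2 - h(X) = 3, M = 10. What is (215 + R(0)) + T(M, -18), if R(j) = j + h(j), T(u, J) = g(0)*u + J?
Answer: 226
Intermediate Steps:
h(X) = -1 (h(X) = 2 - 1*3 = 2 - 3 = -1)
T(u, J) = J + 3*u (T(u, J) = 3*u + J = J + 3*u)
R(j) = -1 + j (R(j) = j - 1 = -1 + j)
(215 + R(0)) + T(M, -18) = (215 + (-1 + 0)) + (-18 + 3*10) = (215 - 1) + (-18 + 30) = 214 + 12 = 226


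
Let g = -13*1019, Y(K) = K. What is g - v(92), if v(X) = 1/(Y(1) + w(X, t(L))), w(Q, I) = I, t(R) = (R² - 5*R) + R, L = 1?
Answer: -26493/2 ≈ -13247.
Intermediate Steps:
t(R) = R² - 4*R
v(X) = -½ (v(X) = 1/(1 + 1*(-4 + 1)) = 1/(1 + 1*(-3)) = 1/(1 - 3) = 1/(-2) = -½)
g = -13247
g - v(92) = -13247 - 1*(-½) = -13247 + ½ = -26493/2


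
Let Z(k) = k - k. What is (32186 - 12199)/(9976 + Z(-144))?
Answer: 19987/9976 ≈ 2.0035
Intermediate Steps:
Z(k) = 0
(32186 - 12199)/(9976 + Z(-144)) = (32186 - 12199)/(9976 + 0) = 19987/9976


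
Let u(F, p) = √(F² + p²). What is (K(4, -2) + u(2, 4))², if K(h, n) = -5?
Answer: 45 - 20*√5 ≈ 0.27864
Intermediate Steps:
(K(4, -2) + u(2, 4))² = (-5 + √(2² + 4²))² = (-5 + √(4 + 16))² = (-5 + √20)² = (-5 + 2*√5)²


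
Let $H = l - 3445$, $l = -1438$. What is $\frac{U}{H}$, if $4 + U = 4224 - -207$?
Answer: $- \frac{233}{257} \approx -0.90661$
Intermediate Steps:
$H = -4883$ ($H = -1438 - 3445 = -4883$)
$U = 4427$ ($U = -4 + \left(4224 - -207\right) = -4 + \left(4224 + 207\right) = -4 + 4431 = 4427$)
$\frac{U}{H} = \frac{4427}{-4883} = 4427 \left(- \frac{1}{4883}\right) = - \frac{233}{257}$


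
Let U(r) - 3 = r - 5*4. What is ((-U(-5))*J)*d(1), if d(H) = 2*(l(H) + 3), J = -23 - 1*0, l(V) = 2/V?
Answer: -5060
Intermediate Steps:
U(r) = -17 + r (U(r) = 3 + (r - 5*4) = 3 + (r - 20) = 3 + (-20 + r) = -17 + r)
J = -23 (J = -23 + 0 = -23)
d(H) = 6 + 4/H (d(H) = 2*(2/H + 3) = 2*(3 + 2/H) = 6 + 4/H)
((-U(-5))*J)*d(1) = (-(-17 - 5)*(-23))*(6 + 4/1) = (-1*(-22)*(-23))*(6 + 4*1) = (22*(-23))*(6 + 4) = -506*10 = -5060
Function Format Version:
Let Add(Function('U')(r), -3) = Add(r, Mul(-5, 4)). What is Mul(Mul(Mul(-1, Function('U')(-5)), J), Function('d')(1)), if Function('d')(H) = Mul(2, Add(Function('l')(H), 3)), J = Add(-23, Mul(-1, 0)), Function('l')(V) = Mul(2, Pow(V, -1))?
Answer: -5060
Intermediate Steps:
Function('U')(r) = Add(-17, r) (Function('U')(r) = Add(3, Add(r, Mul(-5, 4))) = Add(3, Add(r, -20)) = Add(3, Add(-20, r)) = Add(-17, r))
J = -23 (J = Add(-23, 0) = -23)
Function('d')(H) = Add(6, Mul(4, Pow(H, -1))) (Function('d')(H) = Mul(2, Add(Mul(2, Pow(H, -1)), 3)) = Mul(2, Add(3, Mul(2, Pow(H, -1)))) = Add(6, Mul(4, Pow(H, -1))))
Mul(Mul(Mul(-1, Function('U')(-5)), J), Function('d')(1)) = Mul(Mul(Mul(-1, Add(-17, -5)), -23), Add(6, Mul(4, Pow(1, -1)))) = Mul(Mul(Mul(-1, -22), -23), Add(6, Mul(4, 1))) = Mul(Mul(22, -23), Add(6, 4)) = Mul(-506, 10) = -5060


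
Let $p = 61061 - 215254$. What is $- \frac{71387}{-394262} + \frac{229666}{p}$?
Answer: $- \frac{79541200801}{60792440566} \approx -1.3084$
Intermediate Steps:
$p = -154193$
$- \frac{71387}{-394262} + \frac{229666}{p} = - \frac{71387}{-394262} + \frac{229666}{-154193} = \left(-71387\right) \left(- \frac{1}{394262}\right) + 229666 \left(- \frac{1}{154193}\right) = \frac{71387}{394262} - \frac{229666}{154193} = - \frac{79541200801}{60792440566}$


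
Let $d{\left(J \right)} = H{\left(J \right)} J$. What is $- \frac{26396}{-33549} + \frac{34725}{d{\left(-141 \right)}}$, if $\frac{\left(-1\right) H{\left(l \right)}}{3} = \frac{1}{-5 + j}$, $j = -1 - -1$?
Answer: $- \frac{215325171}{525601} \approx -409.67$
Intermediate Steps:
$j = 0$ ($j = -1 + 1 = 0$)
$H{\left(l \right)} = \frac{3}{5}$ ($H{\left(l \right)} = - \frac{3}{-5 + 0} = - \frac{3}{-5} = \left(-3\right) \left(- \frac{1}{5}\right) = \frac{3}{5}$)
$d{\left(J \right)} = \frac{3 J}{5}$
$- \frac{26396}{-33549} + \frac{34725}{d{\left(-141 \right)}} = - \frac{26396}{-33549} + \frac{34725}{\frac{3}{5} \left(-141\right)} = \left(-26396\right) \left(- \frac{1}{33549}\right) + \frac{34725}{- \frac{423}{5}} = \frac{26396}{33549} + 34725 \left(- \frac{5}{423}\right) = \frac{26396}{33549} - \frac{57875}{141} = - \frac{215325171}{525601}$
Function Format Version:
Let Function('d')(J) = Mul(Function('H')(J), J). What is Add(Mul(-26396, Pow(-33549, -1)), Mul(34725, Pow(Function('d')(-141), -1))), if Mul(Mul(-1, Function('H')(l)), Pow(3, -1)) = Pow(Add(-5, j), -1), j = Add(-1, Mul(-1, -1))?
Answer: Rational(-215325171, 525601) ≈ -409.67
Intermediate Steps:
j = 0 (j = Add(-1, 1) = 0)
Function('H')(l) = Rational(3, 5) (Function('H')(l) = Mul(-3, Pow(Add(-5, 0), -1)) = Mul(-3, Pow(-5, -1)) = Mul(-3, Rational(-1, 5)) = Rational(3, 5))
Function('d')(J) = Mul(Rational(3, 5), J)
Add(Mul(-26396, Pow(-33549, -1)), Mul(34725, Pow(Function('d')(-141), -1))) = Add(Mul(-26396, Pow(-33549, -1)), Mul(34725, Pow(Mul(Rational(3, 5), -141), -1))) = Add(Mul(-26396, Rational(-1, 33549)), Mul(34725, Pow(Rational(-423, 5), -1))) = Add(Rational(26396, 33549), Mul(34725, Rational(-5, 423))) = Add(Rational(26396, 33549), Rational(-57875, 141)) = Rational(-215325171, 525601)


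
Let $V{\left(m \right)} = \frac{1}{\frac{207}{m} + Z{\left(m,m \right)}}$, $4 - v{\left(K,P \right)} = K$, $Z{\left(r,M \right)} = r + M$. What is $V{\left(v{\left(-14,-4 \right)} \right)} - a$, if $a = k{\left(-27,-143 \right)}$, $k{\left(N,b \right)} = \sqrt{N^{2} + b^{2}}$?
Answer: $\frac{2}{95} - \sqrt{21178} \approx -145.51$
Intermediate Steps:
$Z{\left(r,M \right)} = M + r$
$v{\left(K,P \right)} = 4 - K$
$V{\left(m \right)} = \frac{1}{2 m + \frac{207}{m}}$ ($V{\left(m \right)} = \frac{1}{\frac{207}{m} + \left(m + m\right)} = \frac{1}{\frac{207}{m} + 2 m} = \frac{1}{2 m + \frac{207}{m}}$)
$a = \sqrt{21178}$ ($a = \sqrt{\left(-27\right)^{2} + \left(-143\right)^{2}} = \sqrt{729 + 20449} = \sqrt{21178} \approx 145.53$)
$V{\left(v{\left(-14,-4 \right)} \right)} - a = \frac{4 - -14}{207 + 2 \left(4 - -14\right)^{2}} - \sqrt{21178} = \frac{4 + 14}{207 + 2 \left(4 + 14\right)^{2}} - \sqrt{21178} = \frac{18}{207 + 2 \cdot 18^{2}} - \sqrt{21178} = \frac{18}{207 + 2 \cdot 324} - \sqrt{21178} = \frac{18}{207 + 648} - \sqrt{21178} = \frac{18}{855} - \sqrt{21178} = 18 \cdot \frac{1}{855} - \sqrt{21178} = \frac{2}{95} - \sqrt{21178}$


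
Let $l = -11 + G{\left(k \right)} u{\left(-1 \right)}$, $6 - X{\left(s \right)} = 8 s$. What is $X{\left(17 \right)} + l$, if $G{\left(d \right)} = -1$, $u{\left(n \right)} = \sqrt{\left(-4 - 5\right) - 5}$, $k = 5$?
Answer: $-141 - i \sqrt{14} \approx -141.0 - 3.7417 i$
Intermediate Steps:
$u{\left(n \right)} = i \sqrt{14}$ ($u{\left(n \right)} = \sqrt{\left(-4 - 5\right) - 5} = \sqrt{-9 - 5} = \sqrt{-14} = i \sqrt{14}$)
$X{\left(s \right)} = 6 - 8 s$
$l = -11 - i \sqrt{14} \approx -11.0 - 3.7417 i$
$X{\left(17 \right)} + l = \left(6 - 136\right) - \left(11 + i \sqrt{14}\right) = -130 - \left(11 + i \sqrt{14}\right) = -141 - i \sqrt{14}$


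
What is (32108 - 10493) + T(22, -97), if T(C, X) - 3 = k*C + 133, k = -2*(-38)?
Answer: 23423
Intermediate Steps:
k = 76
T(C, X) = 136 + 76*C (T(C, X) = 3 + (76*C + 133) = 3 + (133 + 76*C) = 136 + 76*C)
(32108 - 10493) + T(22, -97) = (32108 - 10493) + (136 + 76*22) = 21615 + (136 + 1672) = 21615 + 1808 = 23423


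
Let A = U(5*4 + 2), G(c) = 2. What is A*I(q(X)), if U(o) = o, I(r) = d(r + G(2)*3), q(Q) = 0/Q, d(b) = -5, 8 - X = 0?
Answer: -110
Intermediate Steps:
X = 8 (X = 8 - 1*0 = 8 + 0 = 8)
q(Q) = 0
I(r) = -5
A = 22 (A = 5*4 + 2 = 20 + 2 = 22)
A*I(q(X)) = 22*(-5) = -110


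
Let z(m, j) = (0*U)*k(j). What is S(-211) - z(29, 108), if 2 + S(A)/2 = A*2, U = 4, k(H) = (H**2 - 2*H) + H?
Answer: -848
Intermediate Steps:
k(H) = H**2 - H
S(A) = -4 + 4*A (S(A) = -4 + 2*(A*2) = -4 + 2*(2*A) = -4 + 4*A)
z(m, j) = 0 (z(m, j) = (0*4)*(j*(-1 + j)) = 0*(j*(-1 + j)) = 0)
S(-211) - z(29, 108) = (-4 + 4*(-211)) - 1*0 = (-4 - 844) + 0 = -848 + 0 = -848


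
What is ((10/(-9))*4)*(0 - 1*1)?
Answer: 40/9 ≈ 4.4444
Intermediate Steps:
((10/(-9))*4)*(0 - 1*1) = ((10*(-⅑))*4)*(0 - 1) = -10/9*4*(-1) = -40/9*(-1) = 40/9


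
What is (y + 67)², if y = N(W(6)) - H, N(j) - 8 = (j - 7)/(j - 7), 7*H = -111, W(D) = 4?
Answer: 413449/49 ≈ 8437.7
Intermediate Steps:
H = -111/7 (H = (⅐)*(-111) = -111/7 ≈ -15.857)
N(j) = 9 (N(j) = 8 + (j - 7)/(j - 7) = 8 + (-7 + j)/(-7 + j) = 8 + 1 = 9)
y = 174/7 (y = 9 - 1*(-111/7) = 9 + 111/7 = 174/7 ≈ 24.857)
(y + 67)² = (174/7 + 67)² = (643/7)² = 413449/49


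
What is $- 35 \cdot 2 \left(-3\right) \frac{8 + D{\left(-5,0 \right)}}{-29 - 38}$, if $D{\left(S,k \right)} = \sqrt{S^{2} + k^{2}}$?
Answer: $- \frac{2730}{67} \approx -40.746$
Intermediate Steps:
$- 35 \cdot 2 \left(-3\right) \frac{8 + D{\left(-5,0 \right)}}{-29 - 38} = - 35 \cdot 2 \left(-3\right) \frac{8 + \sqrt{\left(-5\right)^{2} + 0^{2}}}{-29 - 38} = \left(-35\right) \left(-6\right) \frac{8 + \sqrt{25 + 0}}{-67} = 210 \left(8 + \sqrt{25}\right) \left(- \frac{1}{67}\right) = 210 \left(8 + 5\right) \left(- \frac{1}{67}\right) = 210 \cdot 13 \left(- \frac{1}{67}\right) = 210 \left(- \frac{13}{67}\right) = - \frac{2730}{67}$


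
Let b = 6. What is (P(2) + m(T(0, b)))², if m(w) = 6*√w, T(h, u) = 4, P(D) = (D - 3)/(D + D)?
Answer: 2209/16 ≈ 138.06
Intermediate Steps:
P(D) = (-3 + D)/(2*D) (P(D) = (-3 + D)/((2*D)) = (-3 + D)*(1/(2*D)) = (-3 + D)/(2*D))
(P(2) + m(T(0, b)))² = ((½)*(-3 + 2)/2 + 6*√4)² = ((½)*(½)*(-1) + 6*2)² = (-¼ + 12)² = (47/4)² = 2209/16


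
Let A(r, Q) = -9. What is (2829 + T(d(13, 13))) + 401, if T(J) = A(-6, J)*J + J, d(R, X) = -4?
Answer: 3262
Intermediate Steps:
T(J) = -8*J (T(J) = -9*J + J = -8*J)
(2829 + T(d(13, 13))) + 401 = (2829 - 8*(-4)) + 401 = (2829 + 32) + 401 = 2861 + 401 = 3262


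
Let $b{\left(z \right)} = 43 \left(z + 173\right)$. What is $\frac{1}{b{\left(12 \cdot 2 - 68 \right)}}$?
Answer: $\frac{1}{5547} \approx 0.00018028$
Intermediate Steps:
$b{\left(z \right)} = 7439 + 43 z$ ($b{\left(z \right)} = 43 \left(173 + z\right) = 7439 + 43 z$)
$\frac{1}{b{\left(12 \cdot 2 - 68 \right)}} = \frac{1}{7439 + 43 \left(12 \cdot 2 - 68\right)} = \frac{1}{7439 + 43 \left(24 - 68\right)} = \frac{1}{7439 + 43 \left(-44\right)} = \frac{1}{7439 - 1892} = \frac{1}{5547}$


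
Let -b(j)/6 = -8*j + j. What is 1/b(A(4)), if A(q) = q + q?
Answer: 1/336 ≈ 0.0029762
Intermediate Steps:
A(q) = 2*q
b(j) = 42*j (b(j) = -6*(-8*j + j) = -(-42)*j = 42*j)
1/b(A(4)) = 1/(42*(2*4)) = 1/(42*8) = 1/336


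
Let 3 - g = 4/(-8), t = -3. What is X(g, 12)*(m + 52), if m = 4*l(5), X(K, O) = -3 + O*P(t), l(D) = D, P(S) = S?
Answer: -2808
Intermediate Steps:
g = 7/2 (g = 3 - 4/(-8) = 3 - 4*(-1)/8 = 3 - 1*(-½) = 3 + ½ = 7/2 ≈ 3.5000)
X(K, O) = -3 - 3*O (X(K, O) = -3 + O*(-3) = -3 - 3*O)
m = 20 (m = 4*5 = 20)
X(g, 12)*(m + 52) = (-3 - 3*12)*(20 + 52) = (-3 - 36)*72 = -39*72 = -2808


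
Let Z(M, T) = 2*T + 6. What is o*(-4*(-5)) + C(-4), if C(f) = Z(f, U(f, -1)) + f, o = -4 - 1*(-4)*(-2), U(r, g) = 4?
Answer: -230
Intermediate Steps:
Z(M, T) = 6 + 2*T
o = -12 (o = -4 + 4*(-2) = -4 - 8 = -12)
C(f) = 14 + f (C(f) = (6 + 2*4) + f = (6 + 8) + f = 14 + f)
o*(-4*(-5)) + C(-4) = -(-48)*(-5) + (14 - 4) = -12*20 + 10 = -240 + 10 = -230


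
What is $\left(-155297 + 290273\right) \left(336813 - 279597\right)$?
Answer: $7722786816$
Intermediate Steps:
$\left(-155297 + 290273\right) \left(336813 - 279597\right) = 134976 \cdot 57216 = 7722786816$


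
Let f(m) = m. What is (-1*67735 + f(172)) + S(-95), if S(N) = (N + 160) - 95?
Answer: -67593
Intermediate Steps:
S(N) = 65 + N (S(N) = (160 + N) - 95 = 65 + N)
(-1*67735 + f(172)) + S(-95) = (-1*67735 + 172) + (65 - 95) = (-67735 + 172) - 30 = -67563 - 30 = -67593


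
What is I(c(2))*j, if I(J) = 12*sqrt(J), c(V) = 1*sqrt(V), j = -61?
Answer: -732*2**(1/4) ≈ -870.50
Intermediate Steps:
c(V) = sqrt(V)
I(c(2))*j = (12*sqrt(sqrt(2)))*(-61) = (12*2**(1/4))*(-61) = -732*2**(1/4)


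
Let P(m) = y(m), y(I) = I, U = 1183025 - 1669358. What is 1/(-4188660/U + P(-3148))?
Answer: -162111/508929208 ≈ -0.00031853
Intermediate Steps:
U = -486333
P(m) = m
1/(-4188660/U + P(-3148)) = 1/(-4188660/(-486333) - 3148) = 1/(-4188660*(-1/486333) - 3148) = 1/(1396220/162111 - 3148) = 1/(-508929208/162111) = -162111/508929208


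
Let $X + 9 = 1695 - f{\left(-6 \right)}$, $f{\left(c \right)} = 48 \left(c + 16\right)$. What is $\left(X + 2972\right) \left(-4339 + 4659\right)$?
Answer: $1336960$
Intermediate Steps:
$f{\left(c \right)} = 768 + 48 c$ ($f{\left(c \right)} = 48 \left(16 + c\right) = 768 + 48 c$)
$X = 1206$ ($X = -9 + \left(1695 - \left(768 + 48 \left(-6\right)\right)\right) = -9 + \left(1695 - \left(768 - 288\right)\right) = -9 + \left(1695 - 480\right) = -9 + 1215 = 1206$)
$\left(X + 2972\right) \left(-4339 + 4659\right) = \left(1206 + 2972\right) \left(-4339 + 4659\right) = 4178 \cdot 320 = 1336960$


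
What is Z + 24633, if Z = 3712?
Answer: 28345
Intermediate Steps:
Z + 24633 = 3712 + 24633 = 28345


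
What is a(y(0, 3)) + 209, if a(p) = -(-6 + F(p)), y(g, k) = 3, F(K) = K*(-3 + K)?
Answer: 215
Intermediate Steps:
a(p) = 6 - p*(-3 + p) (a(p) = -(-6 + p*(-3 + p)) = 6 - p*(-3 + p))
a(y(0, 3)) + 209 = (6 - 1*3*(-3 + 3)) + 209 = (6 - 1*3*0) + 209 = (6 + 0) + 209 = 6 + 209 = 215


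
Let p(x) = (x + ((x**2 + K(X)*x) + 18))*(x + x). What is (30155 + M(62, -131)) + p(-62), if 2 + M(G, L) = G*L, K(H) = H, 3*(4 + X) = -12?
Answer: -510673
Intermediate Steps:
X = -8 (X = -4 + (1/3)*(-12) = -4 - 4 = -8)
M(G, L) = -2 + G*L
p(x) = 2*x*(18 + x**2 - 7*x) (p(x) = (x + ((x**2 - 8*x) + 18))*(x + x) = (x + (18 + x**2 - 8*x))*(2*x) = (18 + x**2 - 7*x)*(2*x) = 2*x*(18 + x**2 - 7*x))
(30155 + M(62, -131)) + p(-62) = (30155 + (-2 + 62*(-131))) + 2*(-62)*(18 + (-62)**2 - 7*(-62)) = (30155 + (-2 - 8122)) + 2*(-62)*(18 + 3844 + 434) = (30155 - 8124) + 2*(-62)*4296 = 22031 - 532704 = -510673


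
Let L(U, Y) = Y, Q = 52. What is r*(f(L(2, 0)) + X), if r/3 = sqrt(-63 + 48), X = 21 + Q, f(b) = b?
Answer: 219*I*sqrt(15) ≈ 848.18*I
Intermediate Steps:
X = 73 (X = 21 + 52 = 73)
r = 3*I*sqrt(15) (r = 3*sqrt(-63 + 48) = 3*sqrt(-15) = 3*(I*sqrt(15)) = 3*I*sqrt(15) ≈ 11.619*I)
r*(f(L(2, 0)) + X) = (3*I*sqrt(15))*(0 + 73) = (3*I*sqrt(15))*73 = 219*I*sqrt(15)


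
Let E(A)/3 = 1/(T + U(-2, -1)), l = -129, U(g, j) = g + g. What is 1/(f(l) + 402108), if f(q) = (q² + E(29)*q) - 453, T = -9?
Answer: 13/5438235 ≈ 2.3905e-6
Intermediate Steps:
U(g, j) = 2*g
E(A) = -3/13 (E(A) = 3/(-9 + 2*(-2)) = 3/(-9 - 4) = 3/(-13) = 3*(-1/13) = -3/13)
f(q) = -453 + q² - 3*q/13 (f(q) = (q² - 3*q/13) - 453 = -453 + q² - 3*q/13)
1/(f(l) + 402108) = 1/((-453 + (-129)² - 3/13*(-129)) + 402108) = 1/((-453 + 16641 + 387/13) + 402108) = 1/(210831/13 + 402108) = 1/(5438235/13) = 13/5438235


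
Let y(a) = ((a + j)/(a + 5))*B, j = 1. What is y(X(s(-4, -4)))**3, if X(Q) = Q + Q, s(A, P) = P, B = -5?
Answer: -42875/27 ≈ -1588.0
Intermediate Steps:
X(Q) = 2*Q
y(a) = -5*(1 + a)/(5 + a) (y(a) = ((a + 1)/(a + 5))*(-5) = ((1 + a)/(5 + a))*(-5) = -5*(1 + a)/(5 + a))
y(X(s(-4, -4)))**3 = (5*(-1 - 2*(-4))/(5 + 2*(-4)))**3 = (5*(-1 - 1*(-8))/(5 - 8))**3 = (5*(-1 + 8)/(-3))**3 = (5*(-1/3)*7)**3 = (-35/3)**3 = -42875/27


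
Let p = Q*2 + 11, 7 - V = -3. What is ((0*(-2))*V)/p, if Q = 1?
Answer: 0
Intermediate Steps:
V = 10 (V = 7 - 1*(-3) = 7 + 3 = 10)
p = 13 (p = 1*2 + 11 = 2 + 11 = 13)
((0*(-2))*V)/p = ((0*(-2))*10)/13 = (0*10)*(1/13) = 0*(1/13) = 0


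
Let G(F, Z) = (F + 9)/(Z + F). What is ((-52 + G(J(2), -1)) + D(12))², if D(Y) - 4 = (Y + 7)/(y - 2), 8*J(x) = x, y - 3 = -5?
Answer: 609961/144 ≈ 4235.8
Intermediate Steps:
y = -2 (y = 3 - 5 = -2)
J(x) = x/8
G(F, Z) = (9 + F)/(F + Z)
D(Y) = 9/4 - Y/4 (D(Y) = 4 + (Y + 7)/(-2 - 2) = 4 + (7 + Y)/(-4) = 4 + (7 + Y)*(-¼) = 4 + (-7/4 - Y/4) = 9/4 - Y/4)
((-52 + G(J(2), -1)) + D(12))² = ((-52 + (9 + (⅛)*2)/((⅛)*2 - 1)) + (9/4 - ¼*12))² = ((-52 + (9 + ¼)/(¼ - 1)) + (9/4 - 3))² = ((-52 + (37/4)/(-¾)) - ¾)² = ((-52 - 4/3*37/4) - ¾)² = ((-52 - 37/3) - ¾)² = (-193/3 - ¾)² = (-781/12)² = 609961/144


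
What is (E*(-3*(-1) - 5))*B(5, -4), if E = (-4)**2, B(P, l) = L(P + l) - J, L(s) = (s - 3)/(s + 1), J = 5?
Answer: 192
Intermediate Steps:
L(s) = (-3 + s)/(1 + s)
B(P, l) = -5 + (-3 + P + l)/(1 + P + l) (B(P, l) = (-3 + (P + l))/(1 + (P + l)) - 1*5 = (-3 + P + l)/(1 + P + l) - 5 = -5 + (-3 + P + l)/(1 + P + l))
E = 16
(E*(-3*(-1) - 5))*B(5, -4) = (16*(-3*(-1) - 5))*(4*(-2 - 1*5 - 1*(-4))/(1 + 5 - 4)) = (16*(3 - 5))*(4*(-2 - 5 + 4)/2) = (16*(-2))*(4*(1/2)*(-3)) = -32*(-6) = 192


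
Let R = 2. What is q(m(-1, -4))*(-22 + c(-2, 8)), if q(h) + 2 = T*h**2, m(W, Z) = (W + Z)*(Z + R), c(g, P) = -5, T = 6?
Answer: -16146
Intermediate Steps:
m(W, Z) = (2 + Z)*(W + Z) (m(W, Z) = (W + Z)*(Z + 2) = (W + Z)*(2 + Z) = (2 + Z)*(W + Z))
q(h) = -2 + 6*h**2
q(m(-1, -4))*(-22 + c(-2, 8)) = (-2 + 6*((-4)**2 + 2*(-1) + 2*(-4) - 1*(-4))**2)*(-22 - 5) = (-2 + 6*(16 - 2 - 8 + 4)**2)*(-27) = (-2 + 6*10**2)*(-27) = (-2 + 6*100)*(-27) = (-2 + 600)*(-27) = 598*(-27) = -16146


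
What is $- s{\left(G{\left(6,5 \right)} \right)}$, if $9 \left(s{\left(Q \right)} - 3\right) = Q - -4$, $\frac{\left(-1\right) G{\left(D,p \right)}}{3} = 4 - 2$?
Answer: $- \frac{25}{9} \approx -2.7778$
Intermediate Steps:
$G{\left(D,p \right)} = -6$ ($G{\left(D,p \right)} = - 3 \left(4 - 2\right) = \left(-3\right) 2 = -6$)
$s{\left(Q \right)} = \frac{31}{9} + \frac{Q}{9}$ ($s{\left(Q \right)} = 3 + \frac{Q - -4}{9} = 3 + \frac{Q + 4}{9} = 3 + \frac{4 + Q}{9} = 3 + \left(\frac{4}{9} + \frac{Q}{9}\right) = \frac{31}{9} + \frac{Q}{9}$)
$- s{\left(G{\left(6,5 \right)} \right)} = - (\frac{31}{9} + \frac{1}{9} \left(-6\right)) = - (\frac{31}{9} - \frac{2}{3}) = \left(-1\right) \frac{25}{9} = - \frac{25}{9}$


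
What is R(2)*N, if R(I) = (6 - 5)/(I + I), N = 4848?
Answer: 1212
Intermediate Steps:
R(I) = 1/(2*I)
R(2)*N = ((1/2)/2)*4848 = ((1/2)*(1/2))*4848 = (1/4)*4848 = 1212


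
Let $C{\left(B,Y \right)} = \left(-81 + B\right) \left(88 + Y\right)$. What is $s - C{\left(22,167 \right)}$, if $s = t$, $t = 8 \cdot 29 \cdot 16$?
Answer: $18757$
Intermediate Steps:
$t = 3712$ ($t = 232 \cdot 16 = 3712$)
$s = 3712$
$s - C{\left(22,167 \right)} = 3712 - \left(-7128 - 13527 + 88 \cdot 22 + 22 \cdot 167\right) = 3712 - \left(-7128 - 13527 + 1936 + 3674\right) = 3712 - -15045 = 3712 + 15045 = 18757$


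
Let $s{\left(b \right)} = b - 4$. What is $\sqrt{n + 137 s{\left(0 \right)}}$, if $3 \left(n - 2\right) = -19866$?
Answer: $32 i \sqrt{7} \approx 84.664 i$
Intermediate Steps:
$s{\left(b \right)} = -4 + b$ ($s{\left(b \right)} = b - 4 = -4 + b$)
$n = -6620$ ($n = 2 + \frac{1}{3} \left(-19866\right) = 2 - 6622 = -6620$)
$\sqrt{n + 137 s{\left(0 \right)}} = \sqrt{-6620 + 137 \left(-4 + 0\right)} = \sqrt{-6620 + 137 \left(-4\right)} = \sqrt{-6620 - 548} = \sqrt{-7168} = 32 i \sqrt{7}$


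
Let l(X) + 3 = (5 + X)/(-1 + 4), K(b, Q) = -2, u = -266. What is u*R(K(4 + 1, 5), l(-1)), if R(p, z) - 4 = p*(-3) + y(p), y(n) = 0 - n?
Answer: -3192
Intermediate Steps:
y(n) = -n
l(X) = -4/3 + X/3 (l(X) = -3 + (5 + X)/(-1 + 4) = -3 + (5 + X)/3 = -3 + (5 + X)*(1/3) = -3 + (5/3 + X/3) = -4/3 + X/3)
R(p, z) = 4 - 4*p (R(p, z) = 4 + (p*(-3) - p) = 4 + (-3*p - p) = 4 - 4*p)
u*R(K(4 + 1, 5), l(-1)) = -266*(4 - 4*(-2)) = -266*(4 + 8) = -266*12 = -3192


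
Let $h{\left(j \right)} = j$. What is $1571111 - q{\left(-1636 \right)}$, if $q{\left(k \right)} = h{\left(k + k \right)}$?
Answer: $1574383$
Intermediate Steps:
$q{\left(k \right)} = 2 k$ ($q{\left(k \right)} = k + k = 2 k$)
$1571111 - q{\left(-1636 \right)} = 1571111 - 2 \left(-1636\right) = 1571111 - -3272 = 1571111 + 3272 = 1574383$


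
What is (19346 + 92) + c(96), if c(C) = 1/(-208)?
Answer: 4043103/208 ≈ 19438.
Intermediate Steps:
c(C) = -1/208
(19346 + 92) + c(96) = (19346 + 92) - 1/208 = 19438 - 1/208 = 4043103/208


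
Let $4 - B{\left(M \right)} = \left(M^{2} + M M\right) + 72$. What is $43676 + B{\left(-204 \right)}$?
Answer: $-39624$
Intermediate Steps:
$B{\left(M \right)} = -68 - 2 M^{2}$ ($B{\left(M \right)} = 4 - \left(\left(M^{2} + M M\right) + 72\right) = 4 - \left(\left(M^{2} + M^{2}\right) + 72\right) = 4 - \left(2 M^{2} + 72\right) = 4 - \left(72 + 2 M^{2}\right) = -68 - 2 M^{2}$)
$43676 + B{\left(-204 \right)} = 43676 - \left(68 + 2 \left(-204\right)^{2}\right) = 43676 - 83300 = -39624$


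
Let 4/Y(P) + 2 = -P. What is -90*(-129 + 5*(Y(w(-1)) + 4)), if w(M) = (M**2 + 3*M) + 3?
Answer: 10410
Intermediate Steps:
w(M) = 3 + M**2 + 3*M
Y(P) = 4/(-2 - P)
-90*(-129 + 5*(Y(w(-1)) + 4)) = -90*(-129 + 5*(-4/(2 + (3 + (-1)**2 + 3*(-1))) + 4)) = -90*(-129 + 5*(-4/(2 + (3 + 1 - 3)) + 4)) = -90*(-129 + 5*(-4/(2 + 1) + 4)) = -90*(-129 + 5*(-4/3 + 4)) = -90*(-129 + 5*(8/3)) = -90*(-129 + 40/3) = -90*(-347/3) = 10410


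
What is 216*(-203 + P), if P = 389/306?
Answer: -740748/17 ≈ -43573.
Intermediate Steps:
P = 389/306 (P = 389*(1/306) = 389/306 ≈ 1.2712)
216*(-203 + P) = 216*(-203 + 389/306) = 216*(-61729/306) = -740748/17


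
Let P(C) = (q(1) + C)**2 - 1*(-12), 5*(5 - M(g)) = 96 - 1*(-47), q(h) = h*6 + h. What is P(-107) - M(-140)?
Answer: 50178/5 ≈ 10036.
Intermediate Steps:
q(h) = 7*h (q(h) = 6*h + h = 7*h)
M(g) = -118/5 (M(g) = 5 - (96 - 1*(-47))/5 = 5 - (96 + 47)/5 = 5 - 1/5*143 = 5 - 143/5 = -118/5)
P(C) = 12 + (7 + C)**2 (P(C) = (7*1 + C)**2 - 1*(-12) = (7 + C)**2 + 12 = 12 + (7 + C)**2)
P(-107) - M(-140) = (12 + (7 - 107)**2) - 1*(-118/5) = (12 + (-100)**2) + 118/5 = (12 + 10000) + 118/5 = 10012 + 118/5 = 50178/5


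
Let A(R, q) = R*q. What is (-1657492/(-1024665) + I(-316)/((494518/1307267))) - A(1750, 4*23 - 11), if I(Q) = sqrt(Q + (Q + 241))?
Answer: -145244606258/1024665 + 1307267*I*sqrt(391)/494518 ≈ -1.4175e+5 + 52.272*I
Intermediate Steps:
I(Q) = sqrt(241 + 2*Q) (I(Q) = sqrt(Q + (241 + Q)) = sqrt(241 + 2*Q))
(-1657492/(-1024665) + I(-316)/((494518/1307267))) - A(1750, 4*23 - 11) = (-1657492/(-1024665) + sqrt(241 + 2*(-316))/((494518/1307267))) - 1750*(4*23 - 11) = (-1657492*(-1/1024665) + sqrt(241 - 632)/((494518*(1/1307267)))) - 1750*(92 - 11) = (1657492/1024665 + sqrt(-391)/(494518/1307267)) - 1750*81 = (1657492/1024665 + (I*sqrt(391))*(1307267/494518)) - 1*141750 = (1657492/1024665 + 1307267*I*sqrt(391)/494518) - 141750 = -145244606258/1024665 + 1307267*I*sqrt(391)/494518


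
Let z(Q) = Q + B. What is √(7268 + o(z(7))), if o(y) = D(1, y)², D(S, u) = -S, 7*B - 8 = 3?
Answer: √7269 ≈ 85.258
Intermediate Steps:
B = 11/7 (B = 8/7 + (⅐)*3 = 8/7 + 3/7 = 11/7 ≈ 1.5714)
z(Q) = 11/7 + Q (z(Q) = Q + 11/7 = 11/7 + Q)
o(y) = 1 (o(y) = (-1*1)² = (-1)² = 1)
√(7268 + o(z(7))) = √(7268 + 1) = √7269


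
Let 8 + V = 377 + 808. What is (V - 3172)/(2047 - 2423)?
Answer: 1995/376 ≈ 5.3058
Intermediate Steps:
V = 1177 (V = -8 + (377 + 808) = -8 + 1185 = 1177)
(V - 3172)/(2047 - 2423) = (1177 - 3172)/(2047 - 2423) = -1995/(-376) = -1995*(-1/376) = 1995/376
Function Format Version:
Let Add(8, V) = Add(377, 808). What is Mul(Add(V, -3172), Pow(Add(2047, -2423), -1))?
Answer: Rational(1995, 376) ≈ 5.3058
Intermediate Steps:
V = 1177 (V = Add(-8, Add(377, 808)) = Add(-8, 1185) = 1177)
Mul(Add(V, -3172), Pow(Add(2047, -2423), -1)) = Mul(Add(1177, -3172), Pow(Add(2047, -2423), -1)) = Mul(-1995, Pow(-376, -1)) = Mul(-1995, Rational(-1, 376)) = Rational(1995, 376)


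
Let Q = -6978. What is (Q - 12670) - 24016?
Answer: -43664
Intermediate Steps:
(Q - 12670) - 24016 = (-6978 - 12670) - 24016 = -19648 - 24016 = -43664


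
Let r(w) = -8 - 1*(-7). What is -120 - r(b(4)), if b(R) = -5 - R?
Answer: -119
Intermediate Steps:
r(w) = -1 (r(w) = -8 + 7 = -1)
-120 - r(b(4)) = -120 - 1*(-1) = -120 + 1 = -119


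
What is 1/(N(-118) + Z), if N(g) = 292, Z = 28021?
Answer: 1/28313 ≈ 3.5319e-5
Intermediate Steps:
1/(N(-118) + Z) = 1/(292 + 28021) = 1/28313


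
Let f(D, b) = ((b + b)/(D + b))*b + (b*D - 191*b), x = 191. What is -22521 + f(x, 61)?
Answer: -2833925/126 ≈ -22491.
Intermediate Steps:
f(D, b) = -191*b + D*b + 2*b**2/(D + b) (f(D, b) = ((2*b)/(D + b))*b + (D*b - 191*b) = (2*b/(D + b))*b + (-191*b + D*b) = 2*b**2/(D + b) + (-191*b + D*b) = -191*b + D*b + 2*b**2/(D + b))
-22521 + f(x, 61) = -22521 + 61*(191**2 - 191*191 - 189*61 + 191*61)/(191 + 61) = -22521 + 61*(36481 - 36481 - 11529 + 11651)/252 = -22521 + 61*(1/252)*122 = -22521 + 3721/126 = -2833925/126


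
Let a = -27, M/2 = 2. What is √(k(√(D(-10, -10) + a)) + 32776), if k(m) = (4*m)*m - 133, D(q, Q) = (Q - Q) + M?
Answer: √32551 ≈ 180.42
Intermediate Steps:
M = 4 (M = 2*2 = 4)
D(q, Q) = 4 (D(q, Q) = (Q - Q) + 4 = 0 + 4 = 4)
k(m) = -133 + 4*m² (k(m) = 4*m² - 133 = -133 + 4*m²)
√(k(√(D(-10, -10) + a)) + 32776) = √((-133 + 4*(√(4 - 27))²) + 32776) = √((-133 + 4*(√(-23))²) + 32776) = √((-133 + 4*(I*√23)²) + 32776) = √((-133 + 4*(-23)) + 32776) = √((-133 - 92) + 32776) = √(-225 + 32776) = √32551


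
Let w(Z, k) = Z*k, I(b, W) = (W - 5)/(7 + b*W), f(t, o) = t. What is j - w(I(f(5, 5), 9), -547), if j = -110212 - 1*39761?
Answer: -1949102/13 ≈ -1.4993e+5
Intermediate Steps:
I(b, W) = (-5 + W)/(7 + W*b)
j = -149973 (j = -110212 - 39761 = -149973)
j - w(I(f(5, 5), 9), -547) = -149973 - (-5 + 9)/(7 + 9*5)*(-547) = -149973 - 4/(7 + 45)*(-547) = -149973 - 4/52*(-547) = -149973 - (1/52)*4*(-547) = -149973 - (-547)/13 = -149973 - 1*(-547/13) = -149973 + 547/13 = -1949102/13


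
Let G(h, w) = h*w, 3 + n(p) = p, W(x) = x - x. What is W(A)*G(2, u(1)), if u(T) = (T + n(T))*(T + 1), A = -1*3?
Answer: 0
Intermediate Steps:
A = -3
W(x) = 0
n(p) = -3 + p
u(T) = (1 + T)*(-3 + 2*T) (u(T) = (T + (-3 + T))*(T + 1) = (-3 + 2*T)*(1 + T) = (1 + T)*(-3 + 2*T))
W(A)*G(2, u(1)) = 0*(2*(-3 - 1*1 + 2*1²)) = 0*(2*(-3 - 1 + 2*1)) = 0*(2*(-3 - 1 + 2)) = 0*(2*(-2)) = 0*(-4) = 0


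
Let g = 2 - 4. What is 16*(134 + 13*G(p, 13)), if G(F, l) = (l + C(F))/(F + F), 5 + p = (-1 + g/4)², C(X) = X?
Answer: 19320/11 ≈ 1756.4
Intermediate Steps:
g = -2
p = -11/4 (p = -5 + (-1 - 2/4)² = -5 + (-1 - 2*¼)² = -5 + (-1 - ½)² = -5 + (-3/2)² = -5 + 9/4 = -11/4 ≈ -2.7500)
G(F, l) = (F + l)/(2*F) (G(F, l) = (l + F)/(F + F) = (F + l)/((2*F)) = (F + l)*(1/(2*F)) = (F + l)/(2*F))
16*(134 + 13*G(p, 13)) = 16*(134 + 13*((-11/4 + 13)/(2*(-11/4)))) = 16*(134 + 13*((½)*(-4/11)*(41/4))) = 16*(134 + 13*(-41/22)) = 16*(134 - 533/22) = 16*(2415/22) = 19320/11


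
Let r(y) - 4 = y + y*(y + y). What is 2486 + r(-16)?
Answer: 2986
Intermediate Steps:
r(y) = 4 + y + 2*y² (r(y) = 4 + (y + y*(y + y)) = 4 + (y + y*(2*y)) = 4 + (y + 2*y²) = 4 + y + 2*y²)
2486 + r(-16) = 2486 + (4 - 16 + 2*(-16)²) = 2486 + (4 - 16 + 2*256) = 2486 + (4 - 16 + 512) = 2486 + 500 = 2986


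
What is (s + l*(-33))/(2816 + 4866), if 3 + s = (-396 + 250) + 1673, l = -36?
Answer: 1356/3841 ≈ 0.35303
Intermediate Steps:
s = 1524 (s = -3 + ((-396 + 250) + 1673) = -3 + (-146 + 1673) = -3 + 1527 = 1524)
(s + l*(-33))/(2816 + 4866) = (1524 - 36*(-33))/(2816 + 4866) = (1524 + 1188)/7682 = 2712*(1/7682) = 1356/3841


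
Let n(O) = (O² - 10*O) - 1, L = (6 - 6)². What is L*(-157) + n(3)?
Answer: -22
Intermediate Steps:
L = 0 (L = 0² = 0)
n(O) = -1 + O² - 10*O
L*(-157) + n(3) = 0*(-157) + (-1 + 3² - 10*3) = 0 + (-1 + 9 - 30) = 0 - 22 = -22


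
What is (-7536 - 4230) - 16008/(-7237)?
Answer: -85134534/7237 ≈ -11764.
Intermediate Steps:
(-7536 - 4230) - 16008/(-7237) = -11766 - 16008*(-1/7237) = -11766 + 16008/7237 = -85134534/7237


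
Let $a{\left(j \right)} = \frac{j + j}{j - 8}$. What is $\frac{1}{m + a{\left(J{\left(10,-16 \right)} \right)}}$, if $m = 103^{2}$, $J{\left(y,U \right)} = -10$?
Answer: $\frac{9}{95491} \approx 9.425 \cdot 10^{-5}$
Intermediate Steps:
$m = 10609$
$a{\left(j \right)} = \frac{2 j}{-8 + j}$
$\frac{1}{m + a{\left(J{\left(10,-16 \right)} \right)}} = \frac{1}{10609 + 2 \left(-10\right) \frac{1}{-8 - 10}} = \frac{1}{10609 + 2 \left(-10\right) \frac{1}{-18}} = \frac{1}{10609 + 2 \left(-10\right) \left(- \frac{1}{18}\right)} = \frac{1}{10609 + \frac{10}{9}} = \frac{1}{\frac{95491}{9}} = \frac{9}{95491}$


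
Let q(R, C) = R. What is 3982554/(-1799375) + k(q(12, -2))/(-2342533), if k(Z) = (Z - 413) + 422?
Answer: -9329301956157/4215095316875 ≈ -2.2133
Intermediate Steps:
k(Z) = 9 + Z (k(Z) = (-413 + Z) + 422 = 9 + Z)
3982554/(-1799375) + k(q(12, -2))/(-2342533) = 3982554/(-1799375) + (9 + 12)/(-2342533) = 3982554*(-1/1799375) + 21*(-1/2342533) = -3982554/1799375 - 21/2342533 = -9329301956157/4215095316875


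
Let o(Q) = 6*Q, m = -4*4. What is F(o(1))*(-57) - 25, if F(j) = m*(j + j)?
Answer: 10919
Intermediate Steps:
m = -16
F(j) = -32*j (F(j) = -16*(j + j) = -32*j)
F(o(1))*(-57) - 25 = -192*(-57) - 25 = 10944 - 25 = 10919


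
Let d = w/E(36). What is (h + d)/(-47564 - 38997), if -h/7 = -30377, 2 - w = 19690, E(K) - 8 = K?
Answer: -2334107/952171 ≈ -2.4514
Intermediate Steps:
E(K) = 8 + K
w = -19688 (w = 2 - 1*19690 = 2 - 19690 = -19688)
h = 212639 (h = -7*(-30377) = 212639)
d = -4922/11 (d = -19688/(8 + 36) = -19688/44 = -19688*1/44 = -4922/11 ≈ -447.45)
(h + d)/(-47564 - 38997) = (212639 - 4922/11)/(-47564 - 38997) = (2334107/11)/(-86561) = (2334107/11)*(-1/86561) = -2334107/952171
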